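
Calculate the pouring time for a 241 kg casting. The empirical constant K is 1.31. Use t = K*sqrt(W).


Formula: t = K * sqrt(W)
sqrt(W) = sqrt(241) = 15.52417
t = 1.31 * 15.52417 = 20.3367 s

Answer: 20.3367 s


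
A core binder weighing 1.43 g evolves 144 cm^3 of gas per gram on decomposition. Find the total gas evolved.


Formula: V_gas = W_binder * gas_evolution_rate
V = 1.43 g * 144 cm^3/g = 205.9200 cm^3


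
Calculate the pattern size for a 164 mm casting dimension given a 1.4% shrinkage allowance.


Formula: L_pattern = L_casting * (1 + shrinkage_rate/100)
Shrinkage factor = 1 + 1.4/100 = 1.014
L_pattern = 164 mm * 1.014 = 166.2960 mm

Answer: 166.2960 mm


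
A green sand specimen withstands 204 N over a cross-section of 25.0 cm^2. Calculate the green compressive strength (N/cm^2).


Formula: Compressive Strength = Force / Area
Strength = 204 N / 25.0 cm^2 = 8.1600 N/cm^2

8.1600 N/cm^2


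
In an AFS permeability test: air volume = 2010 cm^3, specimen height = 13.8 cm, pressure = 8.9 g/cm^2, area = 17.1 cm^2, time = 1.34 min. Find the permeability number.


Formula: Permeability Number P = (V * H) / (p * A * t)
Numerator: V * H = 2010 * 13.8 = 27738.0
Denominator: p * A * t = 8.9 * 17.1 * 1.34 = 203.9346
P = 27738.0 / 203.9346 = 136.0142


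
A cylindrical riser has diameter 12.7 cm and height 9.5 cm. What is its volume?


Formula: V = pi * (D/2)^2 * H  (cylinder volume)
Radius = D/2 = 12.7/2 = 6.35 cm
V = pi * 6.35^2 * 9.5 = 1203.4303 cm^3

Final answer: 1203.4303 cm^3


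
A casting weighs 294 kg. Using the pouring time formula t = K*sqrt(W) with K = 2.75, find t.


Formula: t = K * sqrt(W)
sqrt(W) = sqrt(294) = 17.14643
t = 2.75 * 17.14643 = 47.1527 s

47.1527 s


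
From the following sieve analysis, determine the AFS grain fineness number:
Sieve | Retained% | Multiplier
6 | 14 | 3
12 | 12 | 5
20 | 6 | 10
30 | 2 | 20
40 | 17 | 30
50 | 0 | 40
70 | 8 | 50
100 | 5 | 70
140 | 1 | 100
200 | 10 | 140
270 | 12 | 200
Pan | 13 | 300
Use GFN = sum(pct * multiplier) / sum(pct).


Formula: GFN = sum(pct * multiplier) / sum(pct)
sum(pct * multiplier) = 9262
sum(pct) = 100
GFN = 9262 / 100 = 92.62

92.62


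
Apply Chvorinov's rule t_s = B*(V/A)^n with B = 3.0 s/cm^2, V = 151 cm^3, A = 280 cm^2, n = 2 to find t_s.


Formula: t_s = B * (V/A)^n  (Chvorinov's rule, n=2)
Modulus M = V/A = 151/280 = 0.539286 cm
M^2 = 0.539286^2 = 0.290829 cm^2
t_s = 3.0 * 0.290829 = 0.8725 s

Final answer: 0.8725 s


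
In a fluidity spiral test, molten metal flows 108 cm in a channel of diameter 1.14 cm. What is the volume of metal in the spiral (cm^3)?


Formula: V = pi * (d/2)^2 * L  (cylinder volume)
Radius = 1.14/2 = 0.57 cm
V = pi * 0.57^2 * 108 = 110.2360 cm^3

110.2360 cm^3


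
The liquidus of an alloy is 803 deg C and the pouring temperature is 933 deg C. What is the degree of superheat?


Formula: Superheat = T_pour - T_melt
Superheat = 933 - 803 = 130 deg C

Answer: 130 deg C


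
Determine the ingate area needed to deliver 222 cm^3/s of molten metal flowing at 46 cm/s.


Formula: A_ingate = Q / v  (continuity equation)
A = 222 cm^3/s / 46 cm/s = 4.8261 cm^2

Answer: 4.8261 cm^2


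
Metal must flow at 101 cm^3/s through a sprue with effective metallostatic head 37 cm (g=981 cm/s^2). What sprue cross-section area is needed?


Formula: v = sqrt(2*g*h), A = Q/v
Velocity: v = sqrt(2 * 981 * 37) = sqrt(72594) = 269.4327 cm/s
Sprue area: A = Q / v = 101 / 269.4327 = 0.3749 cm^2

Final answer: 0.3749 cm^2


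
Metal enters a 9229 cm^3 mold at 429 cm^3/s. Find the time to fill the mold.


Formula: t_fill = V_mold / Q_flow
t = 9229 cm^3 / 429 cm^3/s = 21.5128 s

Answer: 21.5128 s


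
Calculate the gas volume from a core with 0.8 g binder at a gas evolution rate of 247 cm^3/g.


Formula: V_gas = W_binder * gas_evolution_rate
V = 0.8 g * 247 cm^3/g = 197.6000 cm^3


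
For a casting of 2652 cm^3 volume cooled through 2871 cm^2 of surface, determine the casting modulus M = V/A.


Formula: Casting Modulus M = V / A
M = 2652 cm^3 / 2871 cm^2 = 0.9237 cm


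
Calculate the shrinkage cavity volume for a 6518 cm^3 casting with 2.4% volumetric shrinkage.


Formula: V_shrink = V_casting * shrinkage_pct / 100
V_shrink = 6518 cm^3 * 2.4 / 100 = 156.4320 cm^3


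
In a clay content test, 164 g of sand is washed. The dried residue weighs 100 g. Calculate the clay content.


Formula: Clay% = (W_total - W_washed) / W_total * 100
Clay mass = 164 - 100 = 64 g
Clay% = 64 / 164 * 100 = 39.0244%

Final answer: 39.0244%


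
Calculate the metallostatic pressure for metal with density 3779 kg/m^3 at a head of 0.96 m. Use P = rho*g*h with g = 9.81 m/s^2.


Formula: P = rho * g * h
rho * g = 3779 * 9.81 = 37071.99 N/m^3
P = 37071.99 * 0.96 = 35589.1104 Pa

Answer: 35589.1104 Pa


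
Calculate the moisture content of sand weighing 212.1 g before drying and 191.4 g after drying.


Formula: MC = (W_wet - W_dry) / W_wet * 100
Water mass = 212.1 - 191.4 = 20.7 g
MC = 20.7 / 212.1 * 100 = 9.7595%

Final answer: 9.7595%


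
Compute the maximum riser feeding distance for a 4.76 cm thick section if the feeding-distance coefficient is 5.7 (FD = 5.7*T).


Formula: FD = 5.7 * T  (riser feeding-distance rule)
FD = 5.7 * 4.76 cm = 27.1320 cm

27.1320 cm


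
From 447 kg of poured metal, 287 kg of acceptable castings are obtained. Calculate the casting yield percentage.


Formula: Casting Yield = (W_good / W_total) * 100
Yield = (287 kg / 447 kg) * 100 = 64.2058%

Final answer: 64.2058%


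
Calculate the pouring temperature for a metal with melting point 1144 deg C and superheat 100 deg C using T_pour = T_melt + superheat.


Formula: T_pour = T_melt + Superheat
T_pour = 1144 + 100 = 1244 deg C


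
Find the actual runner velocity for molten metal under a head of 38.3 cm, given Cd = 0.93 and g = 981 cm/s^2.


Formula: v = Cd * sqrt(2 * g * h)  (Torricelli with discharge coefficient)
2*g*h = 2 * 981 * 38.3 = 75144.6 cm^2/s^2
sqrt(75144.6) = 274.12515 cm/s
v = 0.93 * 274.12515 = 254.9364 cm/s

254.9364 cm/s


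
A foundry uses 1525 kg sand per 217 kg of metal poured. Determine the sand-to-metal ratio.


Formula: Sand-to-Metal Ratio = W_sand / W_metal
Ratio = 1525 kg / 217 kg = 7.0276

Answer: 7.0276


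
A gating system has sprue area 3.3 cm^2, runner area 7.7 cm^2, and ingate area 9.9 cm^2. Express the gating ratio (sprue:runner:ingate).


Sprue:Runner:Ingate = 1 : 7.7/3.3 : 9.9/3.3 = 1:2.33:3.00

Final answer: 1:2.33:3.00


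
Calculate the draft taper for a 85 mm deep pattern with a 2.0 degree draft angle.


Formula: taper = depth * tan(draft_angle)
tan(2.0 deg) = 0.0349208
taper = 85 mm * 0.0349208 = 2.9683 mm

Answer: 2.9683 mm


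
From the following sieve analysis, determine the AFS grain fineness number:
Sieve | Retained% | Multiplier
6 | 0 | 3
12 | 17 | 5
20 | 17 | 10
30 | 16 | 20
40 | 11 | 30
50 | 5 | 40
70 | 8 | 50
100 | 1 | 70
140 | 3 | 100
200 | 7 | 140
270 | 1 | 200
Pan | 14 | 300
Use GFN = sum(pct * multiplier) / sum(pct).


Formula: GFN = sum(pct * multiplier) / sum(pct)
sum(pct * multiplier) = 7255
sum(pct) = 100
GFN = 7255 / 100 = 72.55

Answer: 72.55


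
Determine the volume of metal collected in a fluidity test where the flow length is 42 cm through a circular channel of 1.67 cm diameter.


Formula: V = pi * (d/2)^2 * L  (cylinder volume)
Radius = 1.67/2 = 0.835 cm
V = pi * 0.835^2 * 42 = 91.9967 cm^3

Answer: 91.9967 cm^3


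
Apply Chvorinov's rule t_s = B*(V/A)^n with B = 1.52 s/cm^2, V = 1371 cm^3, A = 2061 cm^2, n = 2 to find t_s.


Formula: t_s = B * (V/A)^n  (Chvorinov's rule, n=2)
Modulus M = V/A = 1371/2061 = 0.665211 cm
M^2 = 0.665211^2 = 0.442506 cm^2
t_s = 1.52 * 0.442506 = 0.6726 s


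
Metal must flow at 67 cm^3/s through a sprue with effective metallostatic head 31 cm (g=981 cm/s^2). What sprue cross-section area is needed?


Formula: v = sqrt(2*g*h), A = Q/v
Velocity: v = sqrt(2 * 981 * 31) = sqrt(60822) = 246.6212 cm/s
Sprue area: A = Q / v = 67 / 246.6212 = 0.2717 cm^2

0.2717 cm^2


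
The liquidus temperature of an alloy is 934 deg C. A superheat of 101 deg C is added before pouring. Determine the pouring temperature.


Formula: T_pour = T_melt + Superheat
T_pour = 934 + 101 = 1035 deg C


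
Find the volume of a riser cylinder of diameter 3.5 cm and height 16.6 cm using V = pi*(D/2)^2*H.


Formula: V = pi * (D/2)^2 * H  (cylinder volume)
Radius = D/2 = 3.5/2 = 1.75 cm
V = pi * 1.75^2 * 16.6 = 159.7107 cm^3


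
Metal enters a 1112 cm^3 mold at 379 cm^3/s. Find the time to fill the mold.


Formula: t_fill = V_mold / Q_flow
t = 1112 cm^3 / 379 cm^3/s = 2.9340 s

Final answer: 2.9340 s


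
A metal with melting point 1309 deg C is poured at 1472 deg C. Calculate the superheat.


Formula: Superheat = T_pour - T_melt
Superheat = 1472 - 1309 = 163 deg C

Final answer: 163 deg C


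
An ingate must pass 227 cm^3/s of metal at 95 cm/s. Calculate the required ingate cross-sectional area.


Formula: A_ingate = Q / v  (continuity equation)
A = 227 cm^3/s / 95 cm/s = 2.3895 cm^2

Final answer: 2.3895 cm^2


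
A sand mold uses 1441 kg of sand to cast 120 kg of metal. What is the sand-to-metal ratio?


Formula: Sand-to-Metal Ratio = W_sand / W_metal
Ratio = 1441 kg / 120 kg = 12.0083

Final answer: 12.0083


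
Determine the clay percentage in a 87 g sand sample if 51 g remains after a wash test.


Formula: Clay% = (W_total - W_washed) / W_total * 100
Clay mass = 87 - 51 = 36 g
Clay% = 36 / 87 * 100 = 41.3793%

Final answer: 41.3793%


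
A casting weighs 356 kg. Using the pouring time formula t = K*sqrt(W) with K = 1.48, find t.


Formula: t = K * sqrt(W)
sqrt(W) = sqrt(356) = 18.86796
t = 1.48 * 18.86796 = 27.9246 s

Final answer: 27.9246 s


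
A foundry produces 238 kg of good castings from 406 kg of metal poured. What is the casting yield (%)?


Formula: Casting Yield = (W_good / W_total) * 100
Yield = (238 kg / 406 kg) * 100 = 58.6207%

Answer: 58.6207%


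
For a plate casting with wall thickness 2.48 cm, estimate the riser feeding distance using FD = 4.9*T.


Formula: FD = 4.9 * T  (riser feeding-distance rule)
FD = 4.9 * 2.48 cm = 12.1520 cm


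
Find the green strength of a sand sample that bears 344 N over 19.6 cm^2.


Formula: Compressive Strength = Force / Area
Strength = 344 N / 19.6 cm^2 = 17.5510 N/cm^2

17.5510 N/cm^2


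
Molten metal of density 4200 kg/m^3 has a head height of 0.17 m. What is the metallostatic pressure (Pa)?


Formula: P = rho * g * h
rho * g = 4200 * 9.81 = 41202.0 N/m^3
P = 41202.0 * 0.17 = 7004.3400 Pa


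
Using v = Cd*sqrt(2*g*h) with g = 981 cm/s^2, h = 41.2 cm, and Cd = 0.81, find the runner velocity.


Formula: v = Cd * sqrt(2 * g * h)  (Torricelli with discharge coefficient)
2*g*h = 2 * 981 * 41.2 = 80834.4 cm^2/s^2
sqrt(80834.4) = 284.31391 cm/s
v = 0.81 * 284.31391 = 230.2943 cm/s

230.2943 cm/s


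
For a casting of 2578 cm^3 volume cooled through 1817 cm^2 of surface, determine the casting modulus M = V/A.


Formula: Casting Modulus M = V / A
M = 2578 cm^3 / 1817 cm^2 = 1.4188 cm

Final answer: 1.4188 cm


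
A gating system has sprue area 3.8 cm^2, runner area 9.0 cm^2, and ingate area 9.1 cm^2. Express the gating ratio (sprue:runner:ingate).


Sprue:Runner:Ingate = 1 : 9.0/3.8 : 9.1/3.8 = 1:2.37:2.39


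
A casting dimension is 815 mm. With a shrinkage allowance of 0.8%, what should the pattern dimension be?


Formula: L_pattern = L_casting * (1 + shrinkage_rate/100)
Shrinkage factor = 1 + 0.8/100 = 1.008
L_pattern = 815 mm * 1.008 = 821.5200 mm


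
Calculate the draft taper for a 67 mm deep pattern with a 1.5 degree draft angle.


Formula: taper = depth * tan(draft_angle)
tan(1.5 deg) = 0.0261859
taper = 67 mm * 0.0261859 = 1.7545 mm

Final answer: 1.7545 mm


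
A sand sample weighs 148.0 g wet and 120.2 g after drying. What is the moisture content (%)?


Formula: MC = (W_wet - W_dry) / W_wet * 100
Water mass = 148.0 - 120.2 = 27.8 g
MC = 27.8 / 148.0 * 100 = 18.7838%

18.7838%


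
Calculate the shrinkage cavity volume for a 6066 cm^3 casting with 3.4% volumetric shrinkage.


Formula: V_shrink = V_casting * shrinkage_pct / 100
V_shrink = 6066 cm^3 * 3.4 / 100 = 206.2440 cm^3


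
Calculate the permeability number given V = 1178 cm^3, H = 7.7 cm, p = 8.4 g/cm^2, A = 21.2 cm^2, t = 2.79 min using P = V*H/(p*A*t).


Formula: Permeability Number P = (V * H) / (p * A * t)
Numerator: V * H = 1178 * 7.7 = 9070.6
Denominator: p * A * t = 8.4 * 21.2 * 2.79 = 496.8432
P = 9070.6 / 496.8432 = 18.2565

18.2565


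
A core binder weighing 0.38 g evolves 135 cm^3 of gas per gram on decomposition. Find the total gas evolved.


Formula: V_gas = W_binder * gas_evolution_rate
V = 0.38 g * 135 cm^3/g = 51.3000 cm^3


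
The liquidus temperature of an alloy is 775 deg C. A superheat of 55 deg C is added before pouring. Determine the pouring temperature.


Formula: T_pour = T_melt + Superheat
T_pour = 775 + 55 = 830 deg C

Final answer: 830 deg C


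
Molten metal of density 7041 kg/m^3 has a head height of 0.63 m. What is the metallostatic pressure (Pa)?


Formula: P = rho * g * h
rho * g = 7041 * 9.81 = 69072.21 N/m^3
P = 69072.21 * 0.63 = 43515.4923 Pa

Answer: 43515.4923 Pa


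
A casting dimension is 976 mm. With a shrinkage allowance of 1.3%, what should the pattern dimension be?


Formula: L_pattern = L_casting * (1 + shrinkage_rate/100)
Shrinkage factor = 1 + 1.3/100 = 1.013
L_pattern = 976 mm * 1.013 = 988.6880 mm


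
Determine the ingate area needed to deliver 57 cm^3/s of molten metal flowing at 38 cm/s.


Formula: A_ingate = Q / v  (continuity equation)
A = 57 cm^3/s / 38 cm/s = 1.5000 cm^2

1.5000 cm^2


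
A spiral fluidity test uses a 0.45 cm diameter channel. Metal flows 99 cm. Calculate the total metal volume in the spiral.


Formula: V = pi * (d/2)^2 * L  (cylinder volume)
Radius = 0.45/2 = 0.225 cm
V = pi * 0.225^2 * 99 = 15.7453 cm^3


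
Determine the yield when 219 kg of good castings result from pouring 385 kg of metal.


Formula: Casting Yield = (W_good / W_total) * 100
Yield = (219 kg / 385 kg) * 100 = 56.8831%

Final answer: 56.8831%


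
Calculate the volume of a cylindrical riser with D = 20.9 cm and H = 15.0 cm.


Formula: V = pi * (D/2)^2 * H  (cylinder volume)
Radius = D/2 = 20.9/2 = 10.45 cm
V = pi * 10.45^2 * 15.0 = 5146.0466 cm^3

Answer: 5146.0466 cm^3


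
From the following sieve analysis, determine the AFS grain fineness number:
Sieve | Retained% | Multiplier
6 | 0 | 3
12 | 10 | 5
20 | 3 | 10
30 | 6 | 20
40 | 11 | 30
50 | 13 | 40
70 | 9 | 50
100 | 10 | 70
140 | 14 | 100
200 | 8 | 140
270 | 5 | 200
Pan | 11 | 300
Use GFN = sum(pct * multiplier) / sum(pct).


Formula: GFN = sum(pct * multiplier) / sum(pct)
sum(pct * multiplier) = 9020
sum(pct) = 100
GFN = 9020 / 100 = 90.20

Answer: 90.20


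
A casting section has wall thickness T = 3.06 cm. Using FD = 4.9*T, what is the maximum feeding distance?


Formula: FD = 4.9 * T  (riser feeding-distance rule)
FD = 4.9 * 3.06 cm = 14.9940 cm

14.9940 cm


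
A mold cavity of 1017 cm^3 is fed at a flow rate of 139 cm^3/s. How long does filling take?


Formula: t_fill = V_mold / Q_flow
t = 1017 cm^3 / 139 cm^3/s = 7.3165 s

Final answer: 7.3165 s


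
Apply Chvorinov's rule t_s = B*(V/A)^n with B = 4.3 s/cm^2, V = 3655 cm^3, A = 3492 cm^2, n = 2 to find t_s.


Formula: t_s = B * (V/A)^n  (Chvorinov's rule, n=2)
Modulus M = V/A = 3655/3492 = 1.046678 cm
M^2 = 1.046678^2 = 1.095535 cm^2
t_s = 4.3 * 1.095535 = 4.7108 s

Answer: 4.7108 s


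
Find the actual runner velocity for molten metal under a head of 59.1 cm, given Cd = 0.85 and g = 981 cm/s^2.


Formula: v = Cd * sqrt(2 * g * h)  (Torricelli with discharge coefficient)
2*g*h = 2 * 981 * 59.1 = 115954.2 cm^2/s^2
sqrt(115954.2) = 340.52048 cm/s
v = 0.85 * 340.52048 = 289.4424 cm/s


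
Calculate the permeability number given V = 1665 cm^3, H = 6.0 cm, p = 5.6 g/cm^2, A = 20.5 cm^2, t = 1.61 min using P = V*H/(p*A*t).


Formula: Permeability Number P = (V * H) / (p * A * t)
Numerator: V * H = 1665 * 6.0 = 9990.0
Denominator: p * A * t = 5.6 * 20.5 * 1.61 = 184.828
P = 9990.0 / 184.828 = 54.0503

Answer: 54.0503


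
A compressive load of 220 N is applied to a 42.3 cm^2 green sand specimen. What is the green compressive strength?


Formula: Compressive Strength = Force / Area
Strength = 220 N / 42.3 cm^2 = 5.2009 N/cm^2

5.2009 N/cm^2


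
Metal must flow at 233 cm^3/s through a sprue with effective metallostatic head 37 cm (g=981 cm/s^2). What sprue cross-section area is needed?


Formula: v = sqrt(2*g*h), A = Q/v
Velocity: v = sqrt(2 * 981 * 37) = sqrt(72594) = 269.4327 cm/s
Sprue area: A = Q / v = 233 / 269.4327 = 0.8648 cm^2


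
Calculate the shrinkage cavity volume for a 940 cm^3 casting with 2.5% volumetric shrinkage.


Formula: V_shrink = V_casting * shrinkage_pct / 100
V_shrink = 940 cm^3 * 2.5 / 100 = 23.5000 cm^3

23.5000 cm^3


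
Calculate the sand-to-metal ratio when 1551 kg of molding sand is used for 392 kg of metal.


Formula: Sand-to-Metal Ratio = W_sand / W_metal
Ratio = 1551 kg / 392 kg = 3.9566

3.9566


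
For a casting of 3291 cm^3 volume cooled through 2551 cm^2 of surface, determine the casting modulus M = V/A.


Formula: Casting Modulus M = V / A
M = 3291 cm^3 / 2551 cm^2 = 1.2901 cm

Final answer: 1.2901 cm


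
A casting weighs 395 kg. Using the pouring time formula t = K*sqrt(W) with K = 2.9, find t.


Formula: t = K * sqrt(W)
sqrt(W) = sqrt(395) = 19.87461
t = 2.9 * 19.87461 = 57.6364 s


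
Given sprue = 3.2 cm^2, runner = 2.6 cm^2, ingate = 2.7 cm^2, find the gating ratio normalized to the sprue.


Sprue:Runner:Ingate = 1 : 2.6/3.2 : 2.7/3.2 = 1:0.81:0.84

1:0.81:0.84


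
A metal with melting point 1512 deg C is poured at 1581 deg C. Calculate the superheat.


Formula: Superheat = T_pour - T_melt
Superheat = 1581 - 1512 = 69 deg C

69 deg C


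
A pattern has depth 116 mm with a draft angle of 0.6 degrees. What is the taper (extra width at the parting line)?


Formula: taper = depth * tan(draft_angle)
tan(0.6 deg) = 0.0104724
taper = 116 mm * 0.0104724 = 1.2148 mm

1.2148 mm


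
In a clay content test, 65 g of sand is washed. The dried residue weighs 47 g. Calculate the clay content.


Formula: Clay% = (W_total - W_washed) / W_total * 100
Clay mass = 65 - 47 = 18 g
Clay% = 18 / 65 * 100 = 27.6923%


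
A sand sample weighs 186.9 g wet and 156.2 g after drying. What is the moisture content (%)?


Formula: MC = (W_wet - W_dry) / W_wet * 100
Water mass = 186.9 - 156.2 = 30.7 g
MC = 30.7 / 186.9 * 100 = 16.4259%


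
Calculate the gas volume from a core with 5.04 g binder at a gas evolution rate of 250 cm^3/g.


Formula: V_gas = W_binder * gas_evolution_rate
V = 5.04 g * 250 cm^3/g = 1260.0000 cm^3

Answer: 1260.0000 cm^3


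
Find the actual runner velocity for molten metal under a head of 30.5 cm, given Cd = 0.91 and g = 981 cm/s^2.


Formula: v = Cd * sqrt(2 * g * h)  (Torricelli with discharge coefficient)
2*g*h = 2 * 981 * 30.5 = 59841.0 cm^2/s^2
sqrt(59841.0) = 244.62420 cm/s
v = 0.91 * 244.62420 = 222.6080 cm/s

Answer: 222.6080 cm/s


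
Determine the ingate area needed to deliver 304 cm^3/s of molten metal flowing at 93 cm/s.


Formula: A_ingate = Q / v  (continuity equation)
A = 304 cm^3/s / 93 cm/s = 3.2688 cm^2


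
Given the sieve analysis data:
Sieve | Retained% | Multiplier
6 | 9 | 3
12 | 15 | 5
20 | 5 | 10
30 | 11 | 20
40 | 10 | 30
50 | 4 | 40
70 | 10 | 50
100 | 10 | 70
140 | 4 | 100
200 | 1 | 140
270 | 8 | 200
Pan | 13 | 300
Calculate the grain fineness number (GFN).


Formula: GFN = sum(pct * multiplier) / sum(pct)
sum(pct * multiplier) = 8072
sum(pct) = 100
GFN = 8072 / 100 = 80.72

80.72


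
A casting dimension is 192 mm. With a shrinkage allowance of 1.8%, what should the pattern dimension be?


Formula: L_pattern = L_casting * (1 + shrinkage_rate/100)
Shrinkage factor = 1 + 1.8/100 = 1.018
L_pattern = 192 mm * 1.018 = 195.4560 mm


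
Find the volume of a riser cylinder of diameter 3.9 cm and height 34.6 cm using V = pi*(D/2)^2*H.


Formula: V = pi * (D/2)^2 * H  (cylinder volume)
Radius = D/2 = 3.9/2 = 1.95 cm
V = pi * 1.95^2 * 34.6 = 413.3283 cm^3

Answer: 413.3283 cm^3


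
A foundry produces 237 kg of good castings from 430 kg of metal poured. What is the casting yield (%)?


Formula: Casting Yield = (W_good / W_total) * 100
Yield = (237 kg / 430 kg) * 100 = 55.1163%

Final answer: 55.1163%


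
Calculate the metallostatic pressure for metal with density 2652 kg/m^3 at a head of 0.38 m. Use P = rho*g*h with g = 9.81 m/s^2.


Formula: P = rho * g * h
rho * g = 2652 * 9.81 = 26016.12 N/m^3
P = 26016.12 * 0.38 = 9886.1256 Pa

9886.1256 Pa


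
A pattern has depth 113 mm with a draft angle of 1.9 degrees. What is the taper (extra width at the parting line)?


Formula: taper = depth * tan(draft_angle)
tan(1.9 deg) = 0.0331734
taper = 113 mm * 0.0331734 = 3.7486 mm


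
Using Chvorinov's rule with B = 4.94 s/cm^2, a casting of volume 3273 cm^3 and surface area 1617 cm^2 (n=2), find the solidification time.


Formula: t_s = B * (V/A)^n  (Chvorinov's rule, n=2)
Modulus M = V/A = 3273/1617 = 2.024119 cm
M^2 = 2.024119^2 = 4.097058 cm^2
t_s = 4.94 * 4.097058 = 20.2395 s

20.2395 s


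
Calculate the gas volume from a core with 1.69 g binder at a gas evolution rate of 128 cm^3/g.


Formula: V_gas = W_binder * gas_evolution_rate
V = 1.69 g * 128 cm^3/g = 216.3200 cm^3


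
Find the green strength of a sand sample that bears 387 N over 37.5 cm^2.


Formula: Compressive Strength = Force / Area
Strength = 387 N / 37.5 cm^2 = 10.3200 N/cm^2

10.3200 N/cm^2


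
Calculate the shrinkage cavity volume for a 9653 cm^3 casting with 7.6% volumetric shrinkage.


Formula: V_shrink = V_casting * shrinkage_pct / 100
V_shrink = 9653 cm^3 * 7.6 / 100 = 733.6280 cm^3

733.6280 cm^3


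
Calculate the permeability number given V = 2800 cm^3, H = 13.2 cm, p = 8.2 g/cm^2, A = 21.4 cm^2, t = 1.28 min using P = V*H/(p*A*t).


Formula: Permeability Number P = (V * H) / (p * A * t)
Numerator: V * H = 2800 * 13.2 = 36960.0
Denominator: p * A * t = 8.2 * 21.4 * 1.28 = 224.6144
P = 36960.0 / 224.6144 = 164.5487

Final answer: 164.5487


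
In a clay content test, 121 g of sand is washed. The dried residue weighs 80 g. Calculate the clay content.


Formula: Clay% = (W_total - W_washed) / W_total * 100
Clay mass = 121 - 80 = 41 g
Clay% = 41 / 121 * 100 = 33.8843%

Answer: 33.8843%


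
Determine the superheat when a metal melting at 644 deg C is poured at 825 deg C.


Formula: Superheat = T_pour - T_melt
Superheat = 825 - 644 = 181 deg C


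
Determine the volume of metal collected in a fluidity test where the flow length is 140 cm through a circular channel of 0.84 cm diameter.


Formula: V = pi * (d/2)^2 * L  (cylinder volume)
Radius = 0.84/2 = 0.42 cm
V = pi * 0.42^2 * 140 = 77.5848 cm^3

Answer: 77.5848 cm^3


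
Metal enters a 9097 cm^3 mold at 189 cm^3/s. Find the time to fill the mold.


Formula: t_fill = V_mold / Q_flow
t = 9097 cm^3 / 189 cm^3/s = 48.1323 s

Final answer: 48.1323 s


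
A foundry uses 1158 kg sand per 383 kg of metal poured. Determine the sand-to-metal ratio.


Formula: Sand-to-Metal Ratio = W_sand / W_metal
Ratio = 1158 kg / 383 kg = 3.0235

Answer: 3.0235


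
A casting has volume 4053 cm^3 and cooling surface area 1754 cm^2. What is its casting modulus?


Formula: Casting Modulus M = V / A
M = 4053 cm^3 / 1754 cm^2 = 2.3107 cm

2.3107 cm


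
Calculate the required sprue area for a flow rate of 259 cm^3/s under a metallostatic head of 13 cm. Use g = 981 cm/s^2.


Formula: v = sqrt(2*g*h), A = Q/v
Velocity: v = sqrt(2 * 981 * 13) = sqrt(25506) = 159.7060 cm/s
Sprue area: A = Q / v = 259 / 159.7060 = 1.6217 cm^2

Answer: 1.6217 cm^2


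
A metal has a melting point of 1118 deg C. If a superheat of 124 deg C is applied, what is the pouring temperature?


Formula: T_pour = T_melt + Superheat
T_pour = 1118 + 124 = 1242 deg C


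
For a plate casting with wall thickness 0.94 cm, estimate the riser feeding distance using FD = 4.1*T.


Formula: FD = 4.1 * T  (riser feeding-distance rule)
FD = 4.1 * 0.94 cm = 3.8540 cm

Answer: 3.8540 cm


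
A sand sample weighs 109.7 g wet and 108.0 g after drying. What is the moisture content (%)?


Formula: MC = (W_wet - W_dry) / W_wet * 100
Water mass = 109.7 - 108.0 = 1.7 g
MC = 1.7 / 109.7 * 100 = 1.5497%

Answer: 1.5497%


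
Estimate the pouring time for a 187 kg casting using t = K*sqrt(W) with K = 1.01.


Formula: t = K * sqrt(W)
sqrt(W) = sqrt(187) = 13.67479
t = 1.01 * 13.67479 = 13.8115 s

Answer: 13.8115 s


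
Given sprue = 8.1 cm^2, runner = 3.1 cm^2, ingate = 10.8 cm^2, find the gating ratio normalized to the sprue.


Sprue:Runner:Ingate = 1 : 3.1/8.1 : 10.8/8.1 = 1:0.38:1.33


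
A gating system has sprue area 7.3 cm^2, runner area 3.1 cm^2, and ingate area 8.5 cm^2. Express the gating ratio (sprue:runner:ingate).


Sprue:Runner:Ingate = 1 : 3.1/7.3 : 8.5/7.3 = 1:0.42:1.16

1:0.42:1.16


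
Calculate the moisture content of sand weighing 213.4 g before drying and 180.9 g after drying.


Formula: MC = (W_wet - W_dry) / W_wet * 100
Water mass = 213.4 - 180.9 = 32.5 g
MC = 32.5 / 213.4 * 100 = 15.2296%


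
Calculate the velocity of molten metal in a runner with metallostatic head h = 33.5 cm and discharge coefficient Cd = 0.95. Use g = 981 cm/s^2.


Formula: v = Cd * sqrt(2 * g * h)  (Torricelli with discharge coefficient)
2*g*h = 2 * 981 * 33.5 = 65727.0 cm^2/s^2
sqrt(65727.0) = 256.37278 cm/s
v = 0.95 * 256.37278 = 243.5541 cm/s

Answer: 243.5541 cm/s


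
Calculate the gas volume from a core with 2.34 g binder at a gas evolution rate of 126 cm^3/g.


Formula: V_gas = W_binder * gas_evolution_rate
V = 2.34 g * 126 cm^3/g = 294.8400 cm^3

Final answer: 294.8400 cm^3


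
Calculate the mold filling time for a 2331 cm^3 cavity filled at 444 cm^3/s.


Formula: t_fill = V_mold / Q_flow
t = 2331 cm^3 / 444 cm^3/s = 5.2500 s


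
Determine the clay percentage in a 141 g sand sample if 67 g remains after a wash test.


Formula: Clay% = (W_total - W_washed) / W_total * 100
Clay mass = 141 - 67 = 74 g
Clay% = 74 / 141 * 100 = 52.4823%

52.4823%


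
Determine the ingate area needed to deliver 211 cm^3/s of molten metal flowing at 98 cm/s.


Formula: A_ingate = Q / v  (continuity equation)
A = 211 cm^3/s / 98 cm/s = 2.1531 cm^2

Final answer: 2.1531 cm^2


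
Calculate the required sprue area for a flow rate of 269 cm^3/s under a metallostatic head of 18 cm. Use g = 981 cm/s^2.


Formula: v = sqrt(2*g*h), A = Q/v
Velocity: v = sqrt(2 * 981 * 18) = sqrt(35316) = 187.9255 cm/s
Sprue area: A = Q / v = 269 / 187.9255 = 1.4314 cm^2

Final answer: 1.4314 cm^2


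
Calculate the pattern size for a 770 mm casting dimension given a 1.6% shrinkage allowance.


Formula: L_pattern = L_casting * (1 + shrinkage_rate/100)
Shrinkage factor = 1 + 1.6/100 = 1.016
L_pattern = 770 mm * 1.016 = 782.3200 mm


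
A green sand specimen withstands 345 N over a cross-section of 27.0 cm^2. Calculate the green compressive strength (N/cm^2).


Formula: Compressive Strength = Force / Area
Strength = 345 N / 27.0 cm^2 = 12.7778 N/cm^2

12.7778 N/cm^2


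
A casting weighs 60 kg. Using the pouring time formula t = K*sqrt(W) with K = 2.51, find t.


Formula: t = K * sqrt(W)
sqrt(W) = sqrt(60) = 7.74597
t = 2.51 * 7.74597 = 19.4424 s

Answer: 19.4424 s


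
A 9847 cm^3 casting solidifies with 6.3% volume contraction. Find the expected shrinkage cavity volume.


Formula: V_shrink = V_casting * shrinkage_pct / 100
V_shrink = 9847 cm^3 * 6.3 / 100 = 620.3610 cm^3

Final answer: 620.3610 cm^3


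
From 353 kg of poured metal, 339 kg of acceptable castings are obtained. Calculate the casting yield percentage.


Formula: Casting Yield = (W_good / W_total) * 100
Yield = (339 kg / 353 kg) * 100 = 96.0340%

96.0340%


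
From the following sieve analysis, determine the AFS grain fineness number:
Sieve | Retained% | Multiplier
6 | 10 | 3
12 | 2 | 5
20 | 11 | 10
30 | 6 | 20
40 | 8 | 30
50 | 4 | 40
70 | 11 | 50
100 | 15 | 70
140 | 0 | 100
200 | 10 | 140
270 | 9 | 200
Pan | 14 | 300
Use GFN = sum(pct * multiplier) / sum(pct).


Formula: GFN = sum(pct * multiplier) / sum(pct)
sum(pct * multiplier) = 9670
sum(pct) = 100
GFN = 9670 / 100 = 96.70

96.70


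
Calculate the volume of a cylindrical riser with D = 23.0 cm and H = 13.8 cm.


Formula: V = pi * (D/2)^2 * H  (cylinder volume)
Radius = D/2 = 23.0/2 = 11.5 cm
V = pi * 11.5^2 * 13.8 = 5733.5637 cm^3

Final answer: 5733.5637 cm^3


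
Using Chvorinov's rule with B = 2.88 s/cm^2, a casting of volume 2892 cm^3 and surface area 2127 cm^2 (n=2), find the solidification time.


Formula: t_s = B * (V/A)^n  (Chvorinov's rule, n=2)
Modulus M = V/A = 2892/2127 = 1.359661 cm
M^2 = 1.359661^2 = 1.848678 cm^2
t_s = 2.88 * 1.848678 = 5.3242 s

5.3242 s


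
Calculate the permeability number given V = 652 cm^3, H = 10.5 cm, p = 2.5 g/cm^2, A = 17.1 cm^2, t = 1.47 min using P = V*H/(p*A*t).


Formula: Permeability Number P = (V * H) / (p * A * t)
Numerator: V * H = 652 * 10.5 = 6846.0
Denominator: p * A * t = 2.5 * 17.1 * 1.47 = 62.8425
P = 6846.0 / 62.8425 = 108.9390

108.9390


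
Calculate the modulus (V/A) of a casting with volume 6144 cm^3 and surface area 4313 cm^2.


Formula: Casting Modulus M = V / A
M = 6144 cm^3 / 4313 cm^2 = 1.4245 cm

Final answer: 1.4245 cm


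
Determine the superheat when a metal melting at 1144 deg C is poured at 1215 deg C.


Formula: Superheat = T_pour - T_melt
Superheat = 1215 - 1144 = 71 deg C

Answer: 71 deg C


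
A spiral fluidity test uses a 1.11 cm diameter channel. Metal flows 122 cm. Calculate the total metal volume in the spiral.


Formula: V = pi * (d/2)^2 * L  (cylinder volume)
Radius = 1.11/2 = 0.555 cm
V = pi * 0.555^2 * 122 = 118.0581 cm^3

118.0581 cm^3


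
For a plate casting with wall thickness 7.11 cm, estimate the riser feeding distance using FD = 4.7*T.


Formula: FD = 4.7 * T  (riser feeding-distance rule)
FD = 4.7 * 7.11 cm = 33.4170 cm

33.4170 cm


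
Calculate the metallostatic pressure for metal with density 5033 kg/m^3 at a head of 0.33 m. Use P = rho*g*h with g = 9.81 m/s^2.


Formula: P = rho * g * h
rho * g = 5033 * 9.81 = 49373.73 N/m^3
P = 49373.73 * 0.33 = 16293.3309 Pa

Final answer: 16293.3309 Pa


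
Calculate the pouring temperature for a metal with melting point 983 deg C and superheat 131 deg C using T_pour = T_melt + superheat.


Formula: T_pour = T_melt + Superheat
T_pour = 983 + 131 = 1114 deg C


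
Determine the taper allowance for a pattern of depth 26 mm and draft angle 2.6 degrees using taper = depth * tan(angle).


Formula: taper = depth * tan(draft_angle)
tan(2.6 deg) = 0.0454097
taper = 26 mm * 0.0454097 = 1.1807 mm

Answer: 1.1807 mm


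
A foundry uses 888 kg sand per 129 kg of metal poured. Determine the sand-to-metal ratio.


Formula: Sand-to-Metal Ratio = W_sand / W_metal
Ratio = 888 kg / 129 kg = 6.8837

Answer: 6.8837


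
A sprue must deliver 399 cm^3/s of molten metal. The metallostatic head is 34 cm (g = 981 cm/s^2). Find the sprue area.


Formula: v = sqrt(2*g*h), A = Q/v
Velocity: v = sqrt(2 * 981 * 34) = sqrt(66708) = 258.2789 cm/s
Sprue area: A = Q / v = 399 / 258.2789 = 1.5448 cm^2


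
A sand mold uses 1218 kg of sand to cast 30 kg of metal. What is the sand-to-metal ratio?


Formula: Sand-to-Metal Ratio = W_sand / W_metal
Ratio = 1218 kg / 30 kg = 40.6000

Final answer: 40.6000


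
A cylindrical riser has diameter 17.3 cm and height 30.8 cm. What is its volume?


Formula: V = pi * (D/2)^2 * H  (cylinder volume)
Radius = D/2 = 17.3/2 = 8.65 cm
V = pi * 8.65^2 * 30.8 = 7239.9039 cm^3

Final answer: 7239.9039 cm^3


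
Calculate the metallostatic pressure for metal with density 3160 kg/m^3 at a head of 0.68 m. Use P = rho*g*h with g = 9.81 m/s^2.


Formula: P = rho * g * h
rho * g = 3160 * 9.81 = 30999.6 N/m^3
P = 30999.6 * 0.68 = 21079.7280 Pa

Final answer: 21079.7280 Pa


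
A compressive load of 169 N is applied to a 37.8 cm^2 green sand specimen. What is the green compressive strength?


Formula: Compressive Strength = Force / Area
Strength = 169 N / 37.8 cm^2 = 4.4709 N/cm^2

Answer: 4.4709 N/cm^2


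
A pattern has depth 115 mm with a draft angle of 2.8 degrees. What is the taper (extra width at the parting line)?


Formula: taper = depth * tan(draft_angle)
tan(2.8 deg) = 0.0489082
taper = 115 mm * 0.0489082 = 5.6244 mm

Answer: 5.6244 mm


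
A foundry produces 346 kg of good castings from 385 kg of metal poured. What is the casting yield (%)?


Formula: Casting Yield = (W_good / W_total) * 100
Yield = (346 kg / 385 kg) * 100 = 89.8701%

Answer: 89.8701%


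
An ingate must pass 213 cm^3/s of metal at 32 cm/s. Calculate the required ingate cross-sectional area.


Formula: A_ingate = Q / v  (continuity equation)
A = 213 cm^3/s / 32 cm/s = 6.6562 cm^2

Final answer: 6.6562 cm^2


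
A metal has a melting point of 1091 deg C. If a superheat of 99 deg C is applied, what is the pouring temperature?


Formula: T_pour = T_melt + Superheat
T_pour = 1091 + 99 = 1190 deg C

Answer: 1190 deg C


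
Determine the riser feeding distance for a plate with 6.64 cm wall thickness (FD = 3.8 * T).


Formula: FD = 3.8 * T  (riser feeding-distance rule)
FD = 3.8 * 6.64 cm = 25.2320 cm

Final answer: 25.2320 cm


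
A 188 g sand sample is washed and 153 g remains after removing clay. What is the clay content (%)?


Formula: Clay% = (W_total - W_washed) / W_total * 100
Clay mass = 188 - 153 = 35 g
Clay% = 35 / 188 * 100 = 18.6170%


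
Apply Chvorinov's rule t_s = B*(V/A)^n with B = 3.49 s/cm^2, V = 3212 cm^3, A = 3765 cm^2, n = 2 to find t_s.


Formula: t_s = B * (V/A)^n  (Chvorinov's rule, n=2)
Modulus M = V/A = 3212/3765 = 0.853121 cm
M^2 = 0.853121^2 = 0.727815 cm^2
t_s = 3.49 * 0.727815 = 2.5401 s


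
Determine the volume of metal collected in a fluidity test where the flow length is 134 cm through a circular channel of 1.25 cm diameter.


Formula: V = pi * (d/2)^2 * L  (cylinder volume)
Radius = 1.25/2 = 0.625 cm
V = pi * 0.625^2 * 134 = 164.4427 cm^3

Answer: 164.4427 cm^3


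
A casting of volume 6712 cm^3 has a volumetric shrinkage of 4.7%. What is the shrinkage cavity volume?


Formula: V_shrink = V_casting * shrinkage_pct / 100
V_shrink = 6712 cm^3 * 4.7 / 100 = 315.4640 cm^3


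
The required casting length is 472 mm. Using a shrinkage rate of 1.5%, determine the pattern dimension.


Formula: L_pattern = L_casting * (1 + shrinkage_rate/100)
Shrinkage factor = 1 + 1.5/100 = 1.015
L_pattern = 472 mm * 1.015 = 479.0800 mm

479.0800 mm


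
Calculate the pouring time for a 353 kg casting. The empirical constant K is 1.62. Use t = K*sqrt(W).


Formula: t = K * sqrt(W)
sqrt(W) = sqrt(353) = 18.78829
t = 1.62 * 18.78829 = 30.4370 s

30.4370 s


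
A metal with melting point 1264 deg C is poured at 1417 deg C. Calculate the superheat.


Formula: Superheat = T_pour - T_melt
Superheat = 1417 - 1264 = 153 deg C

153 deg C


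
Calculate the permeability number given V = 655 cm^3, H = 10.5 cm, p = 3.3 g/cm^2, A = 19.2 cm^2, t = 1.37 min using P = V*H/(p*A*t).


Formula: Permeability Number P = (V * H) / (p * A * t)
Numerator: V * H = 655 * 10.5 = 6877.5
Denominator: p * A * t = 3.3 * 19.2 * 1.37 = 86.8032
P = 6877.5 / 86.8032 = 79.2310


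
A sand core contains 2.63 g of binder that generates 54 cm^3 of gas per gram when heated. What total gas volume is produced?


Formula: V_gas = W_binder * gas_evolution_rate
V = 2.63 g * 54 cm^3/g = 142.0200 cm^3

Final answer: 142.0200 cm^3


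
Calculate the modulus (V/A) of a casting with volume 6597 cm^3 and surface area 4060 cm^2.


Formula: Casting Modulus M = V / A
M = 6597 cm^3 / 4060 cm^2 = 1.6249 cm

Final answer: 1.6249 cm


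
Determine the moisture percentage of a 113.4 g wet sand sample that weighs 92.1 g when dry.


Formula: MC = (W_wet - W_dry) / W_wet * 100
Water mass = 113.4 - 92.1 = 21.3 g
MC = 21.3 / 113.4 * 100 = 18.7831%

18.7831%


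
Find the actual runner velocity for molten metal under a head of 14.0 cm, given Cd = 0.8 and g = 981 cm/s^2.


Formula: v = Cd * sqrt(2 * g * h)  (Torricelli with discharge coefficient)
2*g*h = 2 * 981 * 14.0 = 27468.0 cm^2/s^2
sqrt(27468.0) = 165.73473 cm/s
v = 0.8 * 165.73473 = 132.5878 cm/s


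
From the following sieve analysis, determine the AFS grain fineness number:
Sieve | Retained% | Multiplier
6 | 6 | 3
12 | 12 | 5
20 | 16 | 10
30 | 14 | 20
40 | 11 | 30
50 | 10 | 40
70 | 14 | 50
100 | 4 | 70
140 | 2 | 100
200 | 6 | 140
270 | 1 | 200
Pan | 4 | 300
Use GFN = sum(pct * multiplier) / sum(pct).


Formula: GFN = sum(pct * multiplier) / sum(pct)
sum(pct * multiplier) = 4668
sum(pct) = 100
GFN = 4668 / 100 = 46.68


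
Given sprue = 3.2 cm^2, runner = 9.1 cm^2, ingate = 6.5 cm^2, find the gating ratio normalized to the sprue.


Sprue:Runner:Ingate = 1 : 9.1/3.2 : 6.5/3.2 = 1:2.84:2.03


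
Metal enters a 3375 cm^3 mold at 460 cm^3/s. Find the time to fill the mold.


Formula: t_fill = V_mold / Q_flow
t = 3375 cm^3 / 460 cm^3/s = 7.3370 s

Answer: 7.3370 s


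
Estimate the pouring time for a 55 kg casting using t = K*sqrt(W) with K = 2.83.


Formula: t = K * sqrt(W)
sqrt(W) = sqrt(55) = 7.41620
t = 2.83 * 7.41620 = 20.9878 s

Final answer: 20.9878 s


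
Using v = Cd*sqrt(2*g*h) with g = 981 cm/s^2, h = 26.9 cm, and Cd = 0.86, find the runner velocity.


Formula: v = Cd * sqrt(2 * g * h)  (Torricelli with discharge coefficient)
2*g*h = 2 * 981 * 26.9 = 52777.8 cm^2/s^2
sqrt(52777.8) = 229.73419 cm/s
v = 0.86 * 229.73419 = 197.5714 cm/s

Final answer: 197.5714 cm/s


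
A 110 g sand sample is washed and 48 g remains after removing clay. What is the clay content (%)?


Formula: Clay% = (W_total - W_washed) / W_total * 100
Clay mass = 110 - 48 = 62 g
Clay% = 62 / 110 * 100 = 56.3636%


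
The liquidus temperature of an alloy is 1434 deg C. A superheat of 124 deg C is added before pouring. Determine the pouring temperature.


Formula: T_pour = T_melt + Superheat
T_pour = 1434 + 124 = 1558 deg C

1558 deg C


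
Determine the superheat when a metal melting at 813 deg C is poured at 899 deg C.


Formula: Superheat = T_pour - T_melt
Superheat = 899 - 813 = 86 deg C

Answer: 86 deg C


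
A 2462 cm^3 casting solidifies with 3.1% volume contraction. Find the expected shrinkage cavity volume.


Formula: V_shrink = V_casting * shrinkage_pct / 100
V_shrink = 2462 cm^3 * 3.1 / 100 = 76.3220 cm^3

76.3220 cm^3


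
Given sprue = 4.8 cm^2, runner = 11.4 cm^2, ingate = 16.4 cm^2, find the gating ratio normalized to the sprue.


Sprue:Runner:Ingate = 1 : 11.4/4.8 : 16.4/4.8 = 1:2.38:3.42

1:2.38:3.42


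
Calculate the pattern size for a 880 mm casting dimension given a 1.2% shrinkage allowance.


Formula: L_pattern = L_casting * (1 + shrinkage_rate/100)
Shrinkage factor = 1 + 1.2/100 = 1.012
L_pattern = 880 mm * 1.012 = 890.5600 mm

Final answer: 890.5600 mm


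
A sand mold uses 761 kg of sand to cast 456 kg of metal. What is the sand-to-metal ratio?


Formula: Sand-to-Metal Ratio = W_sand / W_metal
Ratio = 761 kg / 456 kg = 1.6689

1.6689


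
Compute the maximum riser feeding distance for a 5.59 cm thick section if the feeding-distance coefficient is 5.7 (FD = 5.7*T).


Formula: FD = 5.7 * T  (riser feeding-distance rule)
FD = 5.7 * 5.59 cm = 31.8630 cm

31.8630 cm
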